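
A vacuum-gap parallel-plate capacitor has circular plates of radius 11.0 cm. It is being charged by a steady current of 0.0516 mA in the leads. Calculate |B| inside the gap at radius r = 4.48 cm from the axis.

3.82×10^-11 T

No conduction current crosses the gap, so I_d there equals the 5.16×10^-5 A in the leads.
∮B·dl = μ₀ I_d,enc with I_d,enc = I_d r²/R² = 8.559×10^-6 A; so B = μ₀ I_d,enc/(2πr) = 3.82×10^-11 T.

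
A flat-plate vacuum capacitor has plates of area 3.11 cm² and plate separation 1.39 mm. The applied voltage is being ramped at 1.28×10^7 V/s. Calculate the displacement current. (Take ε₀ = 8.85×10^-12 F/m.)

The field between the plates is E = V/d, so dE/dt = (1.28×10^7)/(1.39×10^-3 m) = 9.209×10^9 V/(m·s).
I_d = ε₀ A (dE/dt) = (8.85×10^-12)(3.11×10^-4)(9.209×10^9) = 2.53×10^-5 A.

2.53×10^-5 A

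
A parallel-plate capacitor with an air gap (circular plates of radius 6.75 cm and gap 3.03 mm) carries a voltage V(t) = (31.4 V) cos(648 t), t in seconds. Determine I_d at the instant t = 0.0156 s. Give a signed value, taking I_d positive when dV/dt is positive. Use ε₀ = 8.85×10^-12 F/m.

5.38×10^-7 A

dV/dt = (31.4)(648)·−sin(10.1088) = 1.286×10^4 V/s.
I_d = C dV/dt with C = ε₀A/d = (8.85×10^-12)(0.01431)/(3.03×10^-3) = 4.180×10^-11 F, so I_d = (4.180×10^-11)(1.286×10^4) = 5.38×10^-7 A.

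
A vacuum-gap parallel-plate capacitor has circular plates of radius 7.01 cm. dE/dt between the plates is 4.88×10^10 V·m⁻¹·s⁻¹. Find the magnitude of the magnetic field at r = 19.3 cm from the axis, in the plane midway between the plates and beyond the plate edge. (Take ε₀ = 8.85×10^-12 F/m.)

6.91×10^-9 T

Through the whole plate area (πR² = 0.01544 m²), I_d = ε₀ πR² dE/dt = 6.668×10^-3 A.
With r > R the enclosed displacement current is the full I_d; B = μ₀ I_d / (2πr) = 6.91×10^-9 T.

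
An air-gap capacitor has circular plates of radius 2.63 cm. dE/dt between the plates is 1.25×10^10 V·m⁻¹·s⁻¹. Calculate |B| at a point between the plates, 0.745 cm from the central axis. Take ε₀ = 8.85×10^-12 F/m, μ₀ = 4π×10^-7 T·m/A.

5.18×10^-10 T

Through the whole plate area (πR² = 2.173×10^-3 m²), I_d = ε₀ πR² dE/dt = 2.404×10^-4 A.
∮B·dl = μ₀ I_d,enc with I_d,enc = I_d r²/R² = 1.929×10^-5 A; so B = μ₀ I_d,enc/(2πr) = 5.18×10^-10 T.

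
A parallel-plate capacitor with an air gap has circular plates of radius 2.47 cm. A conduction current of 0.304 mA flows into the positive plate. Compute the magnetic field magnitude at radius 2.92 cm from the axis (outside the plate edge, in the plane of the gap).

2.08×10^-9 T

By continuity the displacement current in the gap matches the conduction current: I_d = 3.04×10^-4 A.
For r ≥ R the full I_d is enclosed: B = μ₀ I_d/(2πr) = (4π×10^-7)(3.04×10^-4)/(2π·0.0292) = 2.08×10^-9 T.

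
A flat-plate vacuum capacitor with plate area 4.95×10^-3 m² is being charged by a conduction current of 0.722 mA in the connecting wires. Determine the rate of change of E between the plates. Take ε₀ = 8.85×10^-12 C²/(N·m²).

Charge continuity gives I_d = I = 7.22×10^-4 A between the plates.
Inverting I_d = ε₀ A dE/dt gives dE/dt = 7.22×10^-4 / (8.85×10^-12 · 4.95×10^-3) = 1.65×10^10 V/(m·s).

1.65×10^10 V/(m·s)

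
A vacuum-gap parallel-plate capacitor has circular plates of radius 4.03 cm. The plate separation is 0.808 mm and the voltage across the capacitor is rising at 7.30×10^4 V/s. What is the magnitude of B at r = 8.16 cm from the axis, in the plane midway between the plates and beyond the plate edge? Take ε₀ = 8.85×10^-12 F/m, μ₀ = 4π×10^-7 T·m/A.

1.00×10^-11 T

With E = V/d, dE/dt = 9.035×10^7 V/(m·s) and πR² = 5.102×10^-3 m², giving I_d = ε₀ πR² dE/dt = 4.080×10^-6 A.
For r ≥ R the full I_d is enclosed: B = μ₀ I_d/(2πr) = (4π×10^-7)(4.080×10^-6)/(2π·0.0816) = 1.00×10^-11 T.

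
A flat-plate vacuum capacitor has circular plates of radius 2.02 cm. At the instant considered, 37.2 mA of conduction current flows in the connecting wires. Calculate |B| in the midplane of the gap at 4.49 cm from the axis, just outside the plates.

1.66×10^-7 T

By continuity the displacement current in the gap matches the conduction current: I_d = 0.0372 A.
Outside the plates the loop encloses all of I_d, so B·2πr = μ₀ I_d and B = 1.66×10^-7 T.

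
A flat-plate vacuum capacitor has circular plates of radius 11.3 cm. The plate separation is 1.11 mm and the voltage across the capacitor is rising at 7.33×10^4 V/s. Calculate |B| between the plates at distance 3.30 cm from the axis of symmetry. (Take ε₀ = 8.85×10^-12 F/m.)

1.21×10^-11 T

I_d = C dV/dt with C = ε₀πR²/d = 3.198×10^-10 F, so I_d = (3.198×10^-10)(7.33×10^4) = 2.344×10^-5 A.
∮B·dl = μ₀ I_d,enc with I_d,enc = I_d r²/R² = 1.999×10^-6 A; so B = μ₀ I_d,enc/(2πr) = 1.21×10^-11 T.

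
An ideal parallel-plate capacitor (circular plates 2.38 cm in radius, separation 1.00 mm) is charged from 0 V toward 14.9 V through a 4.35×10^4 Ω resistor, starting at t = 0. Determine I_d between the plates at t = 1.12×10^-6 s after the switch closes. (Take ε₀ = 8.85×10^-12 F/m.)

C = ε₀A/d = (8.85×10^-12)(1.780×10^-3)/(1.00×10^-3) = 1.575×10^-11 F, so τ = RC = 6.851×10^-7 s.
The conduction current is I(t) = (V₀/R) e^(−t/τ), and the displacement current between the plates equals it.
t/τ = 1.635; I_d = (14.9/4.35×10^4) · e^(−1.635) = (3.425×10^-4)(0.1950) = 6.68×10^-5 A.

6.68×10^-5 A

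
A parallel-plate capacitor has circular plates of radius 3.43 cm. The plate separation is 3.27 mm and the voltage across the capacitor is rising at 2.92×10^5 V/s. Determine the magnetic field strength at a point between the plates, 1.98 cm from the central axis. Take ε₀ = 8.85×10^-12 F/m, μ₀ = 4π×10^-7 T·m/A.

9.83×10^-12 T

I_d = C dV/dt with C = ε₀πR²/d = 1.000×10^-11 F, so I_d = (1.000×10^-11)(2.92×10^5) = 2.920×10^-6 A.
For r < R the Ampère–Maxwell law gives B(2πr) = μ₀ I_d (r²/R²), so B = μ₀ I_d r/(2πR²) = (4π×10^-7)(2.920×10^-6)(0.0198)/(2π·0.0343²) = 9.83×10^-12 T.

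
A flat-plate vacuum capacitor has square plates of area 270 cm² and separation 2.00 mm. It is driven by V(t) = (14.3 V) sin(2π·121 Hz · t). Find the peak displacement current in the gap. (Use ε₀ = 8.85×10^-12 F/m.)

(dE/dt)_max = V₀ω/d = 5.436×10^6 V/(m·s); ω = 2πf = 760.3 rad/s.
I_d,max = ε₀ A (dE/dt)_max = (8.85×10^-12)(0.0270)(5.436×10^6) = 1.30×10^-6 A.

1.30×10^-6 A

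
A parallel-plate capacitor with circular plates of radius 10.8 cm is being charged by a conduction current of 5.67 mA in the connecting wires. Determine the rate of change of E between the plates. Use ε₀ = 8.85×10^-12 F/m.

1.75×10^10 V/(m·s)

The displacement current between the plates equals the conduction current, I_d = 5.67 mA.
Inverting I_d = ε₀ A dE/dt gives dE/dt = 5.67×10^-3 / (8.85×10^-12 · 0.03664) = 1.75×10^10 V/(m·s).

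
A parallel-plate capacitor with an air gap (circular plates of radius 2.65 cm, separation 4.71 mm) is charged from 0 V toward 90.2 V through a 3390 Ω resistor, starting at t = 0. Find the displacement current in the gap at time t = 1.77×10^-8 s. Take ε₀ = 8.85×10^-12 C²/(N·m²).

7.55×10^-3 A

C = ε₀A/d = (8.85×10^-12)(2.206×10^-3)/(4.71×10^-3) = 4.145×10^-12 F and τ = RC = 1.405×10^-8 s. I_d in the gap equals the RC charging current.
I_d(t) = (V₀/R) e^(−t/τ) = 0.02661 · e^(−1.260) = 7.55×10^-3 A.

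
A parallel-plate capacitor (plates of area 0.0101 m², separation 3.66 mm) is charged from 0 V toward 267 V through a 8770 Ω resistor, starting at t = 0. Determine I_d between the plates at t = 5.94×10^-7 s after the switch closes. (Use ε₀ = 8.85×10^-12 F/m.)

1.90×10^-3 A

With C = ε₀A/d = (8.85×10^-12)(0.0101)/(3.66×10^-3) = 2.442×10^-11 F, the time constant is τ = RC = 2.142×10^-7 s, so t/τ = 2.773 and e^(−t/τ) = 0.06247.
I_d = I_cond = (V₀/R) e^(−t/τ) = (0.03044)(0.06247) = 1.90×10^-3 A.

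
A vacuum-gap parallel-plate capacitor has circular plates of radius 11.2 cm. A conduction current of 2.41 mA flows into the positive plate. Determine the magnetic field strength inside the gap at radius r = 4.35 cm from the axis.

1.67×10^-9 T

Between the plates the displacement current equals the wire current: I_d = 2.41 mA = 2.41×10^-3 A.
∮B·dl = μ₀ I_d,enc with I_d,enc = I_d r²/R² = 3.635×10^-4 A; so B = μ₀ I_d,enc/(2πr) = 1.67×10^-9 T.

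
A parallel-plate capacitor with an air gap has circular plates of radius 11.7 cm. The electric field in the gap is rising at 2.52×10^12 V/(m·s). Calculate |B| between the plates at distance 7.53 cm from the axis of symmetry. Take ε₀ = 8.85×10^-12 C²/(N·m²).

Through the whole plate area (πR² = 0.04301 m²), I_d = ε₀ πR² dE/dt = 0.9592 A.
∮B·dl = μ₀ I_d,enc with I_d,enc = I_d r²/R² = 0.3973 A; so B = μ₀ I_d,enc/(2πr) = 1.06×10^-6 T.

1.06×10^-6 T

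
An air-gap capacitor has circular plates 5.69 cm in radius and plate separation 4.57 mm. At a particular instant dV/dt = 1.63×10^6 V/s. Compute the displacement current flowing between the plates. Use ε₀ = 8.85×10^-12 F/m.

3.21×10^-5 A

C = ε₀A/d = (8.85×10^-12)(0.01017)/(4.57×10^-3) = 1.969×10^-11 F.
I_d = C dV/dt = (1.969×10^-11)(1.63×10^6) = 3.21×10^-5 A.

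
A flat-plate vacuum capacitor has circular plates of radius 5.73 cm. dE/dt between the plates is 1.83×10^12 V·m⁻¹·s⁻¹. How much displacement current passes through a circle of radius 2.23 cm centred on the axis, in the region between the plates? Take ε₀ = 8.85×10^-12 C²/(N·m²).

I_d = ε₀ dΦ_E/dt = ε₀ πR² (dE/dt) = (8.85×10^-12)(0.01031)(1.83×10^12) = 0.1670 A through the full plate area.
Since J_d is uniform, the enclosed fraction is (r/R)² = 0.1515, giving I_d,enc = 0.0253 A.

0.0253 A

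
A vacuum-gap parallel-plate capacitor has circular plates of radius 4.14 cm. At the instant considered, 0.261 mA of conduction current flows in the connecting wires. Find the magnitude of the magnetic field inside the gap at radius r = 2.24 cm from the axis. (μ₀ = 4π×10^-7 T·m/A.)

No conduction current crosses the gap, so I_d there equals the 2.61×10^-4 A in the leads.
An Ampèrian loop of radius r encloses a fraction (r/R)² of I_d. Then B·2πr = μ₀ I_d (r/R)², giving B = μ₀ I_d r/(2πR²) = 6.82×10^-10 T.

6.82×10^-10 T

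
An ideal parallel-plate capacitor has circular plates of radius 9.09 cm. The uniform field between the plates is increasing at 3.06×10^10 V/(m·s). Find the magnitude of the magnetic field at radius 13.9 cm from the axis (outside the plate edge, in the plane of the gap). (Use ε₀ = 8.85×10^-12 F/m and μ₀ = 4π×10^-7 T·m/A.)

1.01×10^-8 T

Through the whole plate area (πR² = 0.02596 m²), I_d = ε₀ πR² dE/dt = 7.030×10^-3 A.
For r ≥ R the full I_d is enclosed: B = μ₀ I_d/(2πr) = (4π×10^-7)(7.030×10^-3)/(2π·0.139) = 1.01×10^-8 T.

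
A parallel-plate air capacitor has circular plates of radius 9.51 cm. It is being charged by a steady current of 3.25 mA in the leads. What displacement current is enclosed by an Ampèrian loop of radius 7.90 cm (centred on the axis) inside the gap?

2.24×10^-3 A

Between the plates the displacement current equals the wire current: I_d = 3.25 mA = 3.25×10^-3 A.
The field is uniform, so I_d,enc = I_d (r/R)² = (3.25×10^-3)(7.90/9.51)² = 2.24×10^-3 A.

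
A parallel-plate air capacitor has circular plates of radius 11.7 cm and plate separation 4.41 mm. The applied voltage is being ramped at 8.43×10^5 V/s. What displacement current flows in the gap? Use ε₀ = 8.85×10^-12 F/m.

7.28×10^-5 A

The displacement current equals the charging current C dV/dt. With C = ε₀A/d = (8.85×10^-12)(0.04301)/(4.41×10^-3) = 8.631×10^-11 F, I_d = (8.631×10^-11)(8.43×10^5) = 7.28×10^-5 A.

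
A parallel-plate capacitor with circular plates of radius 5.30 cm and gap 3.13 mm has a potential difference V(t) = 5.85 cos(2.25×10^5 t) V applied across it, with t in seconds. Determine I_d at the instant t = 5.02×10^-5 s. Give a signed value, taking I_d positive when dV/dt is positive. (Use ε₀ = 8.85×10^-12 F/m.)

3.14×10^-5 A

C = ε₀A/d = (8.85×10^-12)(8.825×10^-3)/(3.13×10^-3) = 2.495×10^-11 F. dV/dt = V₀ω·−sin(ωt); at ωt = 11.295 rad this factor is 0.9555.
I_d = C dV/dt = (2.495×10^-11)(5.85)(2.25×10^5)(0.9555) = 3.14×10^-5 A.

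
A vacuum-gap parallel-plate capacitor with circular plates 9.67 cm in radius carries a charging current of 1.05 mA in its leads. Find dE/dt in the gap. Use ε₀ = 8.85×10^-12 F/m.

By continuity, I_d in the gap equals the 1.05 mA flowing in the wire.
Then dE/dt = I_d/(ε₀A) = 4.04×10^9 V/(m·s).

4.04×10^9 V/(m·s)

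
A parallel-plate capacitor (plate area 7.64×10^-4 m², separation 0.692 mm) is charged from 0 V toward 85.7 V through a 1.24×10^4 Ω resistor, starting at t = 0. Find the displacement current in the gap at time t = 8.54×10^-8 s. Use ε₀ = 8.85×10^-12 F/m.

C = ε₀A/d = (8.85×10^-12)(7.64×10^-4)/(6.92×10^-4) = 9.771×10^-12 F and τ = RC = 1.212×10^-7 s. I_d in the gap equals the RC charging current.
I_d(t) = (V₀/R) e^(−t/τ) = 6.911×10^-3 · e^(−0.7046) = 3.42×10^-3 A.

3.42×10^-3 A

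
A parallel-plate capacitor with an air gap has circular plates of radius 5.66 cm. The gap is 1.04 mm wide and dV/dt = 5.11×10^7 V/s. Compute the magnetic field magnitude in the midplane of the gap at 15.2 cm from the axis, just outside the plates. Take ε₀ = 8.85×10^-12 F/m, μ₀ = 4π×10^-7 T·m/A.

With E = V/d, dE/dt = 4.913×10^10 V/(m·s) and πR² = 0.01006 m², giving I_d = ε₀ πR² dE/dt = 4.374×10^-3 A.
Outside the plates the loop encloses all of I_d, so B·2πr = μ₀ I_d and B = 5.76×10^-9 T.

5.76×10^-9 T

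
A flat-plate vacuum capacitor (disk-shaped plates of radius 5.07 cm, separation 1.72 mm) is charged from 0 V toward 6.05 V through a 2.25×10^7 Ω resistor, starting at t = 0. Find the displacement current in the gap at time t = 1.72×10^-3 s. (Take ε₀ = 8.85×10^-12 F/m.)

4.27×10^-8 A

With C = ε₀A/d = (8.85×10^-12)(8.075×10^-3)/(1.72×10^-3) = 4.155×10^-11 F, the time constant is τ = RC = 9.349×10^-4 s, so t/τ = 1.840 and e^(−t/τ) = 0.1588.
I_d = I_cond = (V₀/R) e^(−t/τ) = (2.689×10^-7)(0.1588) = 4.27×10^-8 A.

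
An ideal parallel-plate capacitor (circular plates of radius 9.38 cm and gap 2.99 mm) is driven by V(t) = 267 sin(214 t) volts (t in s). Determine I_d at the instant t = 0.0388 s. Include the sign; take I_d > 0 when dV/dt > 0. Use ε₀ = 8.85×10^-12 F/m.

C = ε₀A/d = (8.85×10^-12)(0.02764)/(2.99×10^-3) = 8.181×10^-11 F. dV/dt = V₀ω·cos(ωt); at ωt = 8.3032 rad this factor is -0.4343.
I_d = C dV/dt = (8.181×10^-11)(267)(214)(-0.4343) = -2.03×10^-6 A.

-2.03×10^-6 A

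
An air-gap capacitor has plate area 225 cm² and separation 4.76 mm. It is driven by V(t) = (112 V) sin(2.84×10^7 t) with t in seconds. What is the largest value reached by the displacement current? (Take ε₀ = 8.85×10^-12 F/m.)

0.133 A

The displacement current equals the conduction current C dV/dt, which peaks at C V₀ ω.
With C = ε₀A/d = (8.85×10^-12)(0.0225)/(4.76×10^-3) = 4.183×10^-11 F and ω = 2.84×10^7 rad/s, I_d,max = (4.183×10^-11)(112)(2.84×10^7) = 0.133 A.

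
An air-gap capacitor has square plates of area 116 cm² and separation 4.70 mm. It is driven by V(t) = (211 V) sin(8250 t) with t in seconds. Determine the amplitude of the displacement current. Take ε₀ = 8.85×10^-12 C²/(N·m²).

The displacement current equals the conduction current C dV/dt, which peaks at C V₀ ω.
With C = ε₀A/d = (8.85×10^-12)(0.0116)/(4.70×10^-3) = 2.184×10^-11 F and ω = 8250 rad/s, I_d,max = (2.184×10^-11)(211)(8250) = 3.80×10^-5 A.

3.80×10^-5 A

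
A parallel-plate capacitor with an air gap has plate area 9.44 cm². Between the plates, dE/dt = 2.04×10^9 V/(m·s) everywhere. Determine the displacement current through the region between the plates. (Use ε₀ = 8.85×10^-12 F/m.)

1.70×10^-5 A

I_d = ε₀ A (dE/dt) = (8.85×10^-12)(9.44×10^-4 m²)(2.04×10^9) = 1.70×10^-5 A.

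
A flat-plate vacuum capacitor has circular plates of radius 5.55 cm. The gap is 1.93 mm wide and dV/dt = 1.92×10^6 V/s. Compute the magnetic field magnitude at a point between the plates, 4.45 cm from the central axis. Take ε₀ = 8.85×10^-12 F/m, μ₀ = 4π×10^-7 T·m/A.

2.46×10^-10 T

dE/dt = (dV/dt)/d = 9.948×10^8 V/(m·s); I_d = ε₀(πR²)(dE/dt) = (8.85×10^-12)(9.677×10^-3)(9.948×10^8) = 8.520×10^-5 A.
An Ampèrian loop of radius r encloses a fraction (r/R)² of I_d. Then B·2πr = μ₀ I_d (r/R)², giving B = μ₀ I_d r/(2πR²) = 2.46×10^-10 T.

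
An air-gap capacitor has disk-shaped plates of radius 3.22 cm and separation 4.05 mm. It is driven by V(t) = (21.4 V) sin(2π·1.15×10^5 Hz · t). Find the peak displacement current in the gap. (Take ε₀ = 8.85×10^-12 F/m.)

1.10×10^-4 A

The displacement current equals the conduction current C dV/dt, which peaks at C V₀ ω.
With C = ε₀A/d = (8.85×10^-12)(3.257×10^-3)/(4.05×10^-3) = 7.117×10^-12 F and ω = 2πf = 7.226×10^5 rad/s, I_d,max = (7.117×10^-12)(21.4)(7.226×10^5) = 1.10×10^-4 A.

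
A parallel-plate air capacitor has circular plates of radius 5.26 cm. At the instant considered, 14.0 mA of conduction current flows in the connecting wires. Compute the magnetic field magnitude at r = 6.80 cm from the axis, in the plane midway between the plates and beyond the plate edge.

4.12×10^-8 T

Between the plates the displacement current equals the wire current: I_d = 14.0 mA = 0.0140 A.
Outside the plates the loop encloses all of I_d, so B·2πr = μ₀ I_d and B = 4.12×10^-8 T.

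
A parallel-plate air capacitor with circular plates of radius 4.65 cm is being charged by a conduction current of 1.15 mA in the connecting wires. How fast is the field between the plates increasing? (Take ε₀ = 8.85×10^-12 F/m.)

By continuity, I_d in the gap equals the 1.15 mA flowing in the wire.
Then dE/dt = I_d/(ε₀A) = 1.91×10^10 V/(m·s).

1.91×10^10 V/(m·s)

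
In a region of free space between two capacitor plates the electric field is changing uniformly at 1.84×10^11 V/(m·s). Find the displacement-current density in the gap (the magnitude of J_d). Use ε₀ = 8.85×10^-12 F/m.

J_d = ε₀ dE/dt = (8.85×10^-12)(1.84×10^11) = 1.63 A/m².

1.63 A/m²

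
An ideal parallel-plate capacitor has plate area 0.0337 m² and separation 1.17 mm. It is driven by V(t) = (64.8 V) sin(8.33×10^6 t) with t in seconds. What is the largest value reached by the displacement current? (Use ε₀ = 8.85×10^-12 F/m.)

0.138 A

(dE/dt)_max = V₀ω/d = 4.614×10^11 V/(m·s); ω = 8.33×10^6 rad/s.
I_d,max = ε₀ A (dE/dt)_max = (8.85×10^-12)(0.0337)(4.614×10^11) = 0.138 A.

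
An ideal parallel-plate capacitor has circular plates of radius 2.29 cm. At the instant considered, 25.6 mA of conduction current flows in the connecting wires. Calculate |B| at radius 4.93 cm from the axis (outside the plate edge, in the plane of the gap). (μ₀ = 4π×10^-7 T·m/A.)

No conduction current crosses the gap, so I_d there equals the 0.0256 A in the leads.
With r > R the enclosed displacement current is the full I_d; B = μ₀ I_d / (2πr) = 1.04×10^-7 T.

1.04×10^-7 T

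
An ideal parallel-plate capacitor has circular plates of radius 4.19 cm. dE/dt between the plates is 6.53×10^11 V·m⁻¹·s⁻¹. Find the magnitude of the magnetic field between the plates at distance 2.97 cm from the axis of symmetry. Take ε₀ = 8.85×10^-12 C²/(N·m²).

1.08×10^-7 T

Through the whole plate area (πR² = 5.515×10^-3 m²), I_d = ε₀ πR² dE/dt = 0.03187 A.
For r < R the Ampère–Maxwell law gives B(2πr) = μ₀ I_d (r²/R²), so B = μ₀ I_d r/(2πR²) = (4π×10^-7)(0.03187)(0.0297)/(2π·0.0419²) = 1.08×10^-7 T.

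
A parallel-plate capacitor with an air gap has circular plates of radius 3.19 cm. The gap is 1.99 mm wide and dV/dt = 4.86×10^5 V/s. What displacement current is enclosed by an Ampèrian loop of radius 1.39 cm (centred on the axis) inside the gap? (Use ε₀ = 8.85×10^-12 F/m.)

1.31×10^-6 A

With E = V/d, dE/dt = 2.442×10^8 V/(m·s) and πR² = 3.197×10^-3 m², giving I_d = ε₀ πR² dE/dt = 6.909×10^-6 A.
The field is uniform, so I_d,enc = I_d (r/R)² = (6.909×10^-6)(1.39/3.19)² = 1.31×10^-6 A.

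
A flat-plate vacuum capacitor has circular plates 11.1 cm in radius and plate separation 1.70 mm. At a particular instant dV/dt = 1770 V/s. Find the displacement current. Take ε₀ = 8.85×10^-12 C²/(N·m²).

3.57×10^-7 A

E = V/d so dE/dt = (dV/dt)/d = 1.041×10^6 V/(m·s), and I_d = ε₀ A dE/dt = (8.85×10^-12)(0.03871)(1.041×10^6) = 3.57×10^-7 A.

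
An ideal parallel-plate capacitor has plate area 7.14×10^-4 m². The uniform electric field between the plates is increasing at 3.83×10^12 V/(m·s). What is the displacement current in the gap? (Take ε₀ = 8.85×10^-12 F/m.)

0.0242 A

The displacement current is ε₀ times dΦ_E/dt = ε₀ A dE/dt = (8.85×10^-12)(7.14×10^-4)(3.83×10^12) = 0.0242 A.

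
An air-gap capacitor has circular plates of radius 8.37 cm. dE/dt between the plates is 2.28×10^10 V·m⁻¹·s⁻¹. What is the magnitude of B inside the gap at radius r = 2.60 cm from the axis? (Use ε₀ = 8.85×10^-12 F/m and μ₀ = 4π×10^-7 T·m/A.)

3.30×10^-9 T

Total displacement current: I_d = ε₀(πR²)(dE/dt) = (8.85×10^-12)(0.02201)(2.28×10^10) = 4.441×10^-3 A.
An Ampèrian loop of radius r encloses a fraction (r/R)² of I_d. Then B·2πr = μ₀ I_d (r/R)², giving B = μ₀ I_d r/(2πR²) = 3.30×10^-9 T.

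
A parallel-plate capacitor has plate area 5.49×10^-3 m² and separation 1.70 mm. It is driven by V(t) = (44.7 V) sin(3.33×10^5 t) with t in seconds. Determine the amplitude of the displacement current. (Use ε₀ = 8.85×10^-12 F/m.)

4.25×10^-4 A

The displacement current equals the conduction current C dV/dt, which peaks at C V₀ ω.
With C = ε₀A/d = (8.85×10^-12)(5.49×10^-3)/(1.70×10^-3) = 2.858×10^-11 F and ω = 3.33×10^5 rad/s, I_d,max = (2.858×10^-11)(44.7)(3.33×10^5) = 4.25×10^-4 A.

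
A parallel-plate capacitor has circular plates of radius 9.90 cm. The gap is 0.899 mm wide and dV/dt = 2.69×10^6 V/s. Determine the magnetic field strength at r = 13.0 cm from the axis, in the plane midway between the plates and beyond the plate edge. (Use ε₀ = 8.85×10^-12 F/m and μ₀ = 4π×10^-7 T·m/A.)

1.25×10^-9 T

With E = V/d, dE/dt = 2.992×10^9 V/(m·s) and πR² = 0.03079 m², giving I_d = ε₀ πR² dE/dt = 8.153×10^-4 A.
With r > R the enclosed displacement current is the full I_d; B = μ₀ I_d / (2πr) = 1.25×10^-9 T.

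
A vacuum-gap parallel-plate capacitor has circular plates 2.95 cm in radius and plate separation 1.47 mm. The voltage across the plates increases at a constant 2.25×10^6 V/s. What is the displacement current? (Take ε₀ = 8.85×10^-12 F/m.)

3.70×10^-5 A

The displacement current equals the charging current C dV/dt. With C = ε₀A/d = (8.85×10^-12)(2.734×10^-3)/(1.47×10^-3) = 1.646×10^-11 F, I_d = (1.646×10^-11)(2.25×10^6) = 3.70×10^-5 A.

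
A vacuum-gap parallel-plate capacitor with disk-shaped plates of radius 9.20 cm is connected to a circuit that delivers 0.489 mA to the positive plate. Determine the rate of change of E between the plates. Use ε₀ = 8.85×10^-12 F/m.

The displacement current between the plates equals the conduction current, I_d = 0.489 mA.
Since I_d = ε₀ A dE/dt, dE/dt = I_d/(ε₀A) = (4.89×10^-4)/((8.85×10^-12)(0.02659)) = 2.08×10^9 V/(m·s).

2.08×10^9 V/(m·s)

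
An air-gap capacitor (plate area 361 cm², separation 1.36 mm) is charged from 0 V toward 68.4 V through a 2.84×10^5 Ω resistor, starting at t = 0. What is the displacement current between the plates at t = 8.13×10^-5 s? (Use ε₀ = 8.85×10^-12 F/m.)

7.12×10^-5 A

With C = ε₀A/d = (8.85×10^-12)(0.0361)/(1.36×10^-3) = 2.349×10^-10 F, the time constant is τ = RC = 6.671×10^-5 s, so t/τ = 1.219 and e^(−t/τ) = 0.2955.
I_d = I_cond = (V₀/R) e^(−t/τ) = (2.408×10^-4)(0.2955) = 7.12×10^-5 A.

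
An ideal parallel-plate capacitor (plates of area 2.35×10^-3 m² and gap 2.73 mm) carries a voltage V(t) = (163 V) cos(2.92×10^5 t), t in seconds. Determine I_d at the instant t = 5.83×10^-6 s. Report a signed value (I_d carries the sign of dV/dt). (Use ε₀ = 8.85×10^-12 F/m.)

-3.59×10^-4 A

C = ε₀A/d = (8.85×10^-12)(2.35×10^-3)/(2.73×10^-3) = 7.618×10^-12 F. dV/dt = V₀ω·−sin(ωt); at ωt = 1.70236 rad this factor is -0.9914.
I_d = C dV/dt = (7.618×10^-12)(163)(2.92×10^5)(-0.9914) = -3.59×10^-4 A.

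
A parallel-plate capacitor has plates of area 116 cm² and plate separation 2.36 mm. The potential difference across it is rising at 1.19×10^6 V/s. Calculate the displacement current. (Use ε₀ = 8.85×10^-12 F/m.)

C = ε₀A/d = (8.85×10^-12)(0.0116)/(2.36×10^-3) = 4.350×10^-11 F.
I_d = C dV/dt = (4.350×10^-11)(1.19×10^6) = 5.18×10^-5 A.

5.18×10^-5 A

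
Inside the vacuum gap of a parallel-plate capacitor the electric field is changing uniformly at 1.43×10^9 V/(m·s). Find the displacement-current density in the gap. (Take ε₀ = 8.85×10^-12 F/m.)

0.0127 A/m²

J_d = ε₀ dE/dt = (8.85×10^-12)(1.43×10^9) = 0.0127 A/m².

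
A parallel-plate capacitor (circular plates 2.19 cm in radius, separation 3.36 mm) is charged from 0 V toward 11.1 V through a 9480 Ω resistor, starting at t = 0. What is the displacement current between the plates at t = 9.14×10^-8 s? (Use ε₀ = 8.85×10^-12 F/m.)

C = ε₀A/d = (8.85×10^-12)(1.507×10^-3)/(3.36×10^-3) = 3.969×10^-12 F, so τ = RC = 3.763×10^-8 s.
The conduction current is I(t) = (V₀/R) e^(−t/τ), and the displacement current between the plates equals it.
t/τ = 2.429; I_d = (11.1/9480) · e^(−2.429) = (1.171×10^-3)(0.08812) = 1.03×10^-4 A.

1.03×10^-4 A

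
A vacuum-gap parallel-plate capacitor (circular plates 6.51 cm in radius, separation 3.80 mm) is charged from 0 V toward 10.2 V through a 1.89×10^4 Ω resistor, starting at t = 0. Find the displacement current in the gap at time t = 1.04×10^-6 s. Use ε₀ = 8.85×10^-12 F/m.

9.15×10^-5 A

With C = ε₀A/d = (8.85×10^-12)(0.01331)/(3.80×10^-3) = 3.100×10^-11 F, the time constant is τ = RC = 5.859×10^-7 s, so t/τ = 1.775 and e^(−t/τ) = 0.1695.
I_d = I_cond = (V₀/R) e^(−t/τ) = (5.397×10^-4)(0.1695) = 9.15×10^-5 A.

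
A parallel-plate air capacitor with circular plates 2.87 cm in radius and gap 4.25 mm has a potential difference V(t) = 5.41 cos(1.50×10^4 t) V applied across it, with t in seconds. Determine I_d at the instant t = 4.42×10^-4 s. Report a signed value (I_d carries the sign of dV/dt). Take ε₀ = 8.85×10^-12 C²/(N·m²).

dV/dt = (5.41)(1.50×10^4)·−sin(6.63) = -2.758×10^4 V/s.
I_d = C dV/dt with C = ε₀A/d = (8.85×10^-12)(2.588×10^-3)/(4.25×10^-3) = 5.389×10^-12 F, so I_d = (5.389×10^-12)(-2.758×10^4) = -1.49×10^-7 A.

-1.49×10^-7 A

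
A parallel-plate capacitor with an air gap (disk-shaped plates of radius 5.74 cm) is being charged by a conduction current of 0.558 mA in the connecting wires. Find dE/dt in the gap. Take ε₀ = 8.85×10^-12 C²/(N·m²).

6.09×10^9 V/(m·s)

By continuity, I_d in the gap equals the 0.558 mA flowing in the wire.
Since I_d = ε₀ A dE/dt, dE/dt = I_d/(ε₀A) = (5.58×10^-4)/((8.85×10^-12)(0.01035)) = 6.09×10^9 V/(m·s).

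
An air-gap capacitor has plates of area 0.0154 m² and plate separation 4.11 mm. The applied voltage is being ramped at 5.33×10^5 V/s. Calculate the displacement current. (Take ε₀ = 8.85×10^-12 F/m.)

1.77×10^-5 A

The field between the plates is E = V/d, so dE/dt = (5.33×10^5)/(4.11×10^-3 m) = 1.297×10^8 V/(m·s).
I_d = ε₀ A (dE/dt) = (8.85×10^-12)(0.0154)(1.297×10^8) = 1.77×10^-5 A.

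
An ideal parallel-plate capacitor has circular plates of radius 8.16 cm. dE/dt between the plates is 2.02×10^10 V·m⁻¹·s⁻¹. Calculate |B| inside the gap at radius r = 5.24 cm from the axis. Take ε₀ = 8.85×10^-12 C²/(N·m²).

5.89×10^-9 T

I_d = ε₀ dΦ_E/dt = ε₀ πR² (dE/dt) = (8.85×10^-12)(0.02092)(2.02×10^10) = 3.740×10^-3 A through the full plate area.
For r < R the Ampère–Maxwell law gives B(2πr) = μ₀ I_d (r²/R²), so B = μ₀ I_d r/(2πR²) = (4π×10^-7)(3.740×10^-3)(0.0524)/(2π·0.0816²) = 5.89×10^-9 T.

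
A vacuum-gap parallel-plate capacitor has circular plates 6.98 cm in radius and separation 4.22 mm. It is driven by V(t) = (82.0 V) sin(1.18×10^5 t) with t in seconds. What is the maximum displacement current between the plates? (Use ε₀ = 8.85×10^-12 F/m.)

3.11×10^-4 A

C = ε₀A/d = (8.85×10^-12)(0.01531)/(4.22×10^-3) = 3.211×10^-11 F; ω = 1.18×10^5 rad/s.
I_d = C dV/dt, so |I_d|_max = C V₀ ω = (3.211×10^-11)(82.0)(1.18×10^5) = 3.11×10^-4 A.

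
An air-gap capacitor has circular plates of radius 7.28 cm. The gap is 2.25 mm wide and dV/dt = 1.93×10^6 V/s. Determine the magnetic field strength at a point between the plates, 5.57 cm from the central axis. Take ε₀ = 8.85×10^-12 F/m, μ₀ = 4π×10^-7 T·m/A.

dE/dt = (dV/dt)/d = 8.578×10^8 V/(m·s); I_d = ε₀(πR²)(dE/dt) = (8.85×10^-12)(0.01665)(8.578×10^8) = 1.264×10^-4 A.
∮B·dl = μ₀ I_d,enc with I_d,enc = I_d r²/R² = 7.399×10^-5 A; so B = μ₀ I_d,enc/(2πr) = 2.66×10^-10 T.

2.66×10^-10 T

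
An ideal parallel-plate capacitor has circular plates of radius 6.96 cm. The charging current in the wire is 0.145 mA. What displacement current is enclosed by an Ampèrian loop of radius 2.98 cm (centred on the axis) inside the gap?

No conduction current crosses the gap, so I_d there equals the 1.45×10^-4 A in the leads.
Since J_d is uniform, the enclosed fraction is (r/R)² = 0.1833, giving I_d,enc = 2.66×10^-5 A.

2.66×10^-5 A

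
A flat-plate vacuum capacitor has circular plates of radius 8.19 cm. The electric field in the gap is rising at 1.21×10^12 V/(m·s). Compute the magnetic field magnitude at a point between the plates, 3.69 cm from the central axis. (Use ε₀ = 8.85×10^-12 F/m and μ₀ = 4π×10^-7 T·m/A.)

2.48×10^-7 T

Through the whole plate area (πR² = 0.02107 m²), I_d = ε₀ πR² dE/dt = 0.2256 A.
An Ampèrian loop of radius r encloses a fraction (r/R)² of I_d. Then B·2πr = μ₀ I_d (r/R)², giving B = μ₀ I_d r/(2πR²) = 2.48×10^-7 T.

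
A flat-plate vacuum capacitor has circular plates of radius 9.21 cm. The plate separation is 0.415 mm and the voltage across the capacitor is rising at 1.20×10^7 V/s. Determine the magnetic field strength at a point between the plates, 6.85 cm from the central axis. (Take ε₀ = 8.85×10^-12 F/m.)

1.10×10^-8 T

dE/dt = (dV/dt)/d = 2.892×10^10 V/(m·s); I_d = ε₀(πR²)(dE/dt) = (8.85×10^-12)(0.02665)(2.892×10^10) = 6.821×10^-3 A.
∮B·dl = μ₀ I_d,enc with I_d,enc = I_d r²/R² = 3.773×10^-3 A; so B = μ₀ I_d,enc/(2πr) = 1.10×10^-8 T.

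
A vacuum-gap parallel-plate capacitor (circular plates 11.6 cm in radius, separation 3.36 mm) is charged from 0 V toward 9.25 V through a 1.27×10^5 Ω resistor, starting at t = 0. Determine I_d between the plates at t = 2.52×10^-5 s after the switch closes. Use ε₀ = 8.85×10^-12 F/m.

With C = ε₀A/d = (8.85×10^-12)(0.04227)/(3.36×10^-3) = 1.113×10^-10 F, the time constant is τ = RC = 1.414×10^-5 s, so t/τ = 1.782 and e^(−t/τ) = 0.1683.
I_d = I_cond = (V₀/R) e^(−t/τ) = (7.283×10^-5)(0.1683) = 1.23×10^-5 A.

1.23×10^-5 A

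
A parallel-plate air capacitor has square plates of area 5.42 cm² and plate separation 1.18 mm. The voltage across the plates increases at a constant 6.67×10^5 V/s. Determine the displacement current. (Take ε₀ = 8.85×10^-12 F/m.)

2.71×10^-6 A

The displacement current equals the charging current C dV/dt. With C = ε₀A/d = (8.85×10^-12)(5.42×10^-4)/(1.18×10^-3) = 4.065×10^-12 F, I_d = (4.065×10^-12)(6.67×10^5) = 2.71×10^-6 A.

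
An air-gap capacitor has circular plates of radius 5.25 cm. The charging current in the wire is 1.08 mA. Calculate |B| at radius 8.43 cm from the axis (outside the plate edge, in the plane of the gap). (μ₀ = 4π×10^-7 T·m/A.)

2.56×10^-9 T

No conduction current crosses the gap, so I_d there equals the 1.08×10^-3 A in the leads.
With r > R the enclosed displacement current is the full I_d; B = μ₀ I_d / (2πr) = 2.56×10^-9 T.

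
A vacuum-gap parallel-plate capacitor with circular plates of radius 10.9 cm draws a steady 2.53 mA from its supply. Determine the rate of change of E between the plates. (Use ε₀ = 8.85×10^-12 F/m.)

Charge continuity gives I_d = I = 2.53×10^-3 A between the plates.
Since I_d = ε₀ A dE/dt, dE/dt = I_d/(ε₀A) = (2.53×10^-3)/((8.85×10^-12)(0.03733)) = 7.66×10^9 V/(m·s).

7.66×10^9 V/(m·s)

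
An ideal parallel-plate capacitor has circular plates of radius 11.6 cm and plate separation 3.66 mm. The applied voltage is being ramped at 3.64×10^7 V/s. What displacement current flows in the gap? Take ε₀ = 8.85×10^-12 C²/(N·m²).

3.72×10^-3 A

C = ε₀A/d = (8.85×10^-12)(0.04227)/(3.66×10^-3) = 1.022×10^-10 F.
I_d = C dV/dt = (1.022×10^-10)(3.64×10^7) = 3.72×10^-3 A.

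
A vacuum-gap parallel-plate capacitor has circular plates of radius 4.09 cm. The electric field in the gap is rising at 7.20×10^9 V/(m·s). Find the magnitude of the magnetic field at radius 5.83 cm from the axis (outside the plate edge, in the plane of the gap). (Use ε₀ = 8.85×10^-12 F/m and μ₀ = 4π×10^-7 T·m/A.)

I_d = ε₀ dΦ_E/dt = ε₀ πR² (dE/dt) = (8.85×10^-12)(5.255×10^-3)(7.20×10^9) = 3.348×10^-4 A through the full plate area.
For r ≥ R the full I_d is enclosed: B = μ₀ I_d/(2πr) = (4π×10^-7)(3.348×10^-4)/(2π·0.0583) = 1.15×10^-9 T.

1.15×10^-9 T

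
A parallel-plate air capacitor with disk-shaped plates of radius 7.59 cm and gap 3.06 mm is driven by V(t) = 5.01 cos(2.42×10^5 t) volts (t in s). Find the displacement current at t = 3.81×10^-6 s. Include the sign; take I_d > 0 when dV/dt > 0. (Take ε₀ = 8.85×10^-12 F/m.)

-5.06×10^-5 A

dE/dt = (V₀ω/d)·−sin(ωt) with ωt = 0.92202 rad: (5.01)(2.42×10^5)(-0.7968)/(3.06×10^-3) = -3.157×10^8 V/(m·s).
I_d = ε₀ A dE/dt = (8.85×10^-12)(0.01810)(-3.157×10^8) = -5.06×10^-5 A.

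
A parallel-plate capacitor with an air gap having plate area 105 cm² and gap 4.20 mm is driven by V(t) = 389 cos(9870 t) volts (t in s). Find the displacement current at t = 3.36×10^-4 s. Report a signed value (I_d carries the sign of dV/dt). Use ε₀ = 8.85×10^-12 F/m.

dE/dt = (V₀ω/d)·−sin(ωt) with ωt = 3.31632 rad: (389)(9870)(0.1738)/(4.20×10^-3) = 1.589×10^8 V/(m·s).
I_d = ε₀ A dE/dt = (8.85×10^-12)(0.0105)(1.589×10^8) = 1.48×10^-5 A.

1.48×10^-5 A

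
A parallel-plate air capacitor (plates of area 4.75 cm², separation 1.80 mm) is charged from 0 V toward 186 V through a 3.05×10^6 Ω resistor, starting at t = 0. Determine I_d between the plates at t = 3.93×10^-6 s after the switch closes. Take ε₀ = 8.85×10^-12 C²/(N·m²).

C = ε₀A/d = (8.85×10^-12)(4.75×10^-4)/(1.80×10^-3) = 2.335×10^-12 F and τ = RC = 7.122×10^-6 s. I_d in the gap equals the RC charging current.
I_d(t) = (V₀/R) e^(−t/τ) = 6.098×10^-5 · e^(−0.5518) = 3.51×10^-5 A.

3.51×10^-5 A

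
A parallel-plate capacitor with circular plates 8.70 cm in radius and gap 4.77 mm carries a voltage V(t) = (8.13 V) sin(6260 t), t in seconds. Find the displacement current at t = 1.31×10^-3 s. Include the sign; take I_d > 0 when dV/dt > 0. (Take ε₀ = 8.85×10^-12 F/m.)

dV/dt = (8.13)(6260)·cos(8.2006) = -1.729×10^4 V/s.
I_d = C dV/dt with C = ε₀A/d = (8.85×10^-12)(0.02378)/(4.77×10^-3) = 4.412×10^-11 F, so I_d = (4.412×10^-11)(-1.729×10^4) = -7.63×10^-7 A.

-7.63×10^-7 A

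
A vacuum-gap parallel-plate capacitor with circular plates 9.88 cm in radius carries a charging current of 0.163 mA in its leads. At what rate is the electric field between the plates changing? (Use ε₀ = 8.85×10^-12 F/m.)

6.01×10^8 V/(m·s)

Charge continuity gives I_d = I = 1.63×10^-4 A between the plates.
Then dE/dt = I_d/(ε₀A) = 6.01×10^8 V/(m·s).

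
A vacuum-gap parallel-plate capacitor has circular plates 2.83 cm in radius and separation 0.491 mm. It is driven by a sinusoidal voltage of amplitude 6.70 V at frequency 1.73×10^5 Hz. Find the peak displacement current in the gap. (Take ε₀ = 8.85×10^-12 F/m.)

C = ε₀A/d = (8.85×10^-12)(2.516×10^-3)/(4.91×10^-4) = 4.535×10^-11 F; ω = 2πf = 1.087×10^6 rad/s.
I_d = C dV/dt, so |I_d|_max = C V₀ ω = (4.535×10^-11)(6.70)(1.087×10^6) = 3.30×10^-4 A.

3.30×10^-4 A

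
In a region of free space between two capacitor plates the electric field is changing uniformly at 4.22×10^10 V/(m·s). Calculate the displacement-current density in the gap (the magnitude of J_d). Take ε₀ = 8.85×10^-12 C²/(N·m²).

J_d = ε₀ dE/dt = (8.85×10^-12)(4.22×10^10) = 0.373 A/m².

0.373 A/m²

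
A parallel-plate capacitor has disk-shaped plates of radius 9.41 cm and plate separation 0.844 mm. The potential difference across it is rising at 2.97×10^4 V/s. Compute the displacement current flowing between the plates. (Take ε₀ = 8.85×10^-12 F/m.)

The displacement current equals the charging current C dV/dt. With C = ε₀A/d = (8.85×10^-12)(0.02782)/(8.44×10^-4) = 2.917×10^-10 F, I_d = (2.917×10^-10)(2.97×10^4) = 8.66×10^-6 A.

8.66×10^-6 A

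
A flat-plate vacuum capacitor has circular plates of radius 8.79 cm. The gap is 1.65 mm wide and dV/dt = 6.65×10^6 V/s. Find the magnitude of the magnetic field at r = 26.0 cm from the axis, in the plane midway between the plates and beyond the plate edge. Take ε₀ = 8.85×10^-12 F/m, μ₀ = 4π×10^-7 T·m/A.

6.66×10^-10 T

I_d = C dV/dt with C = ε₀πR²/d = 1.302×10^-10 F, so I_d = (1.302×10^-10)(6.65×10^6) = 8.658×10^-4 A.
Outside the plates the loop encloses all of I_d, so B·2πr = μ₀ I_d and B = 6.66×10^-10 T.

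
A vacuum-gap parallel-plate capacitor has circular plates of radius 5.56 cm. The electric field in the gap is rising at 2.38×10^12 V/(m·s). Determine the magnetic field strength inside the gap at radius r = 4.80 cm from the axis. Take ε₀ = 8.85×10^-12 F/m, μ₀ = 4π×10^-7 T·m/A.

6.35×10^-7 T

Through the whole plate area (πR² = 9.712×10^-3 m²), I_d = ε₀ πR² dE/dt = 0.2046 A.
∮B·dl = μ₀ I_d,enc with I_d,enc = I_d r²/R² = 0.1525 A; so B = μ₀ I_d,enc/(2πr) = 6.35×10^-7 T.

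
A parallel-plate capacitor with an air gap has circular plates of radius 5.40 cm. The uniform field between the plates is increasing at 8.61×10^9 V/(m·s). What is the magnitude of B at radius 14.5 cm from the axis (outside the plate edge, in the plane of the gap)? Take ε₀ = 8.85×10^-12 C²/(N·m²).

9.63×10^-10 T

Through the whole plate area (πR² = 9.161×10^-3 m²), I_d = ε₀ πR² dE/dt = 6.981×10^-4 A.
Outside the plates the loop encloses all of I_d, so B·2πr = μ₀ I_d and B = 9.63×10^-10 T.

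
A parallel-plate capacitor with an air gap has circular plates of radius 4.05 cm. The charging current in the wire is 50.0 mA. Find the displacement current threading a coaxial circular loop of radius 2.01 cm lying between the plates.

0.0123 A

By continuity the displacement current in the gap matches the conduction current: I_d = 0.0500 A.
Through an area πr² the displacement current is I_d·(πr²/πR²) = I_d (r/R)² = 0.0123 A.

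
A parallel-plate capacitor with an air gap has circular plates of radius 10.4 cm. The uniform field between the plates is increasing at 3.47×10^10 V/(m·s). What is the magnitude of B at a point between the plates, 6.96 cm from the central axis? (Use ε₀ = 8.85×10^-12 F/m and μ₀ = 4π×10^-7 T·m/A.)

Through the whole plate area (πR² = 0.03398 m²), I_d = ε₀ πR² dE/dt = 0.01044 A.
∮B·dl = μ₀ I_d,enc with I_d,enc = I_d r²/R² = 4.676×10^-3 A; so B = μ₀ I_d,enc/(2πr) = 1.34×10^-8 T.

1.34×10^-8 T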